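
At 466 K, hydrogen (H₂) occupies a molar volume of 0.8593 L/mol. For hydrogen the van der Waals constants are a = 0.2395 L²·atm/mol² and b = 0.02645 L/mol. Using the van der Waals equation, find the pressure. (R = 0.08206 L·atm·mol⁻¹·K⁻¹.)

P ≈ 45.59 atm

P = RT/(V_m − b) − a/V_m²
RT/(V_m − b) = (0.08206)(466)/(0.8593 − 0.02645) = 38.240/0.83285 = 45.915 atm
a/V_m² = 0.2395/(0.8593)² = 0.32435 atm
P = 45.915 − 0.32435 = 45.59 atm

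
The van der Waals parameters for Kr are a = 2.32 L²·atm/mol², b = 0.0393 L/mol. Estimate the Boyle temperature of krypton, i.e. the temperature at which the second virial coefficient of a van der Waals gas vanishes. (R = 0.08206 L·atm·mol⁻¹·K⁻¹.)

For a van der Waals gas the second virial coefficient B₂ = b − a/(RT) vanishes at T_B = a/(Rb).
T_B = 2.32/(0.08206×0.0393) = 2.32/0.0032250 = 719.4 K

T_B ≈ 719.4 K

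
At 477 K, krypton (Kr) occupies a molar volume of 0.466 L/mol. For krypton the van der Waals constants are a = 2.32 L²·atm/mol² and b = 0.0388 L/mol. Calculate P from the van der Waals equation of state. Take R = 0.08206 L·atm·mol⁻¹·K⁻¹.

P ≈ 80.94 atm

P = RT/(V_m − b) − a/V_m²
RT/(V_m − b) = (0.08206)(477)/(0.466 − 0.0388) = 39.143/0.42720 = 91.627 atm
a/V_m² = 2.32/(0.466)² = 10.684 atm
P = 91.627 − 10.684 = 80.94 atm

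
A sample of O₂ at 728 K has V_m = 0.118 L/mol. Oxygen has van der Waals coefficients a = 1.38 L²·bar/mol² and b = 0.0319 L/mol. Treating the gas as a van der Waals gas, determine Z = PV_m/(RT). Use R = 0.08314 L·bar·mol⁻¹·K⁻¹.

P = RT/(V_m − b) − a/V_m² = (0.08314)(728)/(0.118 − 0.0319) − 1.38/(0.118)²
  = 60.526/0.086100 − 99.109 = 702.97 − 99.109 = 603.86 bar
Z = PV_m/(RT) = (603.86)(0.118)/((0.08314)(728)) = 71.255/60.526 = 1.177

Z ≈ 1.177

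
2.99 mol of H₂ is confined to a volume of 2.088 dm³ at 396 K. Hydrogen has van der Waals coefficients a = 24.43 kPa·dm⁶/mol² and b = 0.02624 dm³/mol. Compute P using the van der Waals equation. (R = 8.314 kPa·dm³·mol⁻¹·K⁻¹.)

P = nRT/(V − nb) − a n²/V²
nRT/(V − nb) = (2.99)(8.314)(396)/(2.088 − 2.99×0.02624) = 9844.1/2.0095 = 4898.8 kPa
a n²/V² = (24.43)(2.99)²/(2.088)² = 50.096 kPa
P = 4898.8 − 50.096 = 4849 kPa

P ≈ 4849 kPa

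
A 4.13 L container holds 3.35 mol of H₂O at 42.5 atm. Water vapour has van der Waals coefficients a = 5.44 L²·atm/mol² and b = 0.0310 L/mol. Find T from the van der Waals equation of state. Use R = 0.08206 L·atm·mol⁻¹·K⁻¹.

T ≈ 674.9 K

T = (P + a n²/V²)(V − nb)/(nR)
P + a n²/V² = 42.5 + (5.44)(3.35)²/(4.13)² = 46.079 atm
V − nb = 4.13 − (3.35)(0.0310) = 4.0262 L
T = (46.079)(4.0262)/((3.35)(0.08206)) = 674.9 K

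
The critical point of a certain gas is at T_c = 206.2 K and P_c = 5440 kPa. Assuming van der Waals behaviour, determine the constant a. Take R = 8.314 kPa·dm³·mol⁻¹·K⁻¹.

From T_c = 8a/(27Rb) and P_c = a/(27b²): a = 27 R² T_c²/(64 P_c).
a = 27×(8.314)²×(206.2)²/(64×5440) = 79352594/348160 = 227.9 kPa·dm⁶/mol²

a ≈ 227.9 kPa·dm⁶/mol²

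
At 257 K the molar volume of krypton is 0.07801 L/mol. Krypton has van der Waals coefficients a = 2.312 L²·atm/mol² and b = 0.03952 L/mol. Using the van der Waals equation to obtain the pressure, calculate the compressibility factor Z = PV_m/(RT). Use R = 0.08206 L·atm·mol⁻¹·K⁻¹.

Z ≈ 0.6214

P = RT/(V_m − b) − a/V_m² = (0.08206)(257)/(0.07801 − 0.03952) − 2.312/(0.07801)²
  = 21.089/0.038490 − 379.92 = 547.91 − 379.92 = 167.99 atm
Z = PV_m/(RT) = (167.99)(0.07801)/((0.08206)(257)) = 13.105/21.089 = 0.6214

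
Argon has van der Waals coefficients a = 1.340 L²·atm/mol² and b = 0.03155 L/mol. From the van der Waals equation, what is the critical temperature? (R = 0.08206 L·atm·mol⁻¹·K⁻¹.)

T_c ≈ 153.4 K

For a van der Waals gas, T_c = 8a/(27Rb).
T_c = 8×1.340/(27×0.08206×0.03155) = 10.720/0.069903 = 153.4 K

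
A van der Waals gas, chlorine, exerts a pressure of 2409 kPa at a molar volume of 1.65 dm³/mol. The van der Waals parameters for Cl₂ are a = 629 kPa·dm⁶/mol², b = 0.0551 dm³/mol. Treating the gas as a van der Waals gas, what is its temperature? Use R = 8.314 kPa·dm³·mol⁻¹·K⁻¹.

T = (P + a/V_m²)(V_m − b)/R
P + a/V_m² = 2409 + 629/(1.65)² = 2640.0 kPa
V_m − b = 1.65 − 0.0551 = 1.5949 dm³/mol
T = (2640.0)(1.5949)/8.314 = 506.4 K

T ≈ 506.4 K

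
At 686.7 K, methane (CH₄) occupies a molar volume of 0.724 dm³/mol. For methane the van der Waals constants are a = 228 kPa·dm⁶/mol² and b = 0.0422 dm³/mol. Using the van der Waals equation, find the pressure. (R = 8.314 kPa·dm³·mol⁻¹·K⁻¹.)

P ≈ 7939 kPa

P = RT/(V_m − b) − a/V_m²
RT/(V_m − b) = (8.314)(686.7)/(0.724 − 0.0422) = 5709.2/0.68180 = 8373.7 kPa
a/V_m² = 228/(0.724)² = 434.97 kPa
P = 8373.7 − 434.97 = 7939 kPa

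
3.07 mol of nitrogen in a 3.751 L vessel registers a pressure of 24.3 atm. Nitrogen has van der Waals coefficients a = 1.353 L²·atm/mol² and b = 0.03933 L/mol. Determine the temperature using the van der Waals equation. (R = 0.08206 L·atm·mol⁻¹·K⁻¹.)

T = (P + a n²/V²)(V − nb)/(nR)
P + a n²/V² = 24.3 + (1.353)(3.07)²/(3.751)² = 25.206 atm
V − nb = 3.751 − (3.07)(0.03933) = 3.6303 L
T = (25.206)(3.6303)/((3.07)(0.08206)) = 363.2 K

T ≈ 363.2 K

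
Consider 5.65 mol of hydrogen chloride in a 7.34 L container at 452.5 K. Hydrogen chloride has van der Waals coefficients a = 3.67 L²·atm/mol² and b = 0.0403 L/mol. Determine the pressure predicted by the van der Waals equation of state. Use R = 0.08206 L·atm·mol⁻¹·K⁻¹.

P = nRT/(V − nb) − a n²/V²
nRT/(V − nb) = (5.65)(0.08206)(452.5)/(7.34 − 5.65×0.0403) = 209.80/7.1123 = 29.498 atm
a n²/V² = (3.67)(5.65)²/(7.34)² = 2.1746 atm
P = 29.498 − 2.1746 = 27.32 atm

P ≈ 27.32 atm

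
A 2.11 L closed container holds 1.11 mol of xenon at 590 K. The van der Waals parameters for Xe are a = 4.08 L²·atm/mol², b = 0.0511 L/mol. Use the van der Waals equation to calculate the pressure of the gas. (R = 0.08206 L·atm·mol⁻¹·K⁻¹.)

P = nRT/(V − nb) − a n²/V²
nRT/(V − nb) = (1.11)(0.08206)(590)/(2.11 − 1.11×0.0511) = 53.741/2.0533 = 26.173 atm
a n²/V² = (4.08)(1.11)²/(2.11)² = 1.1291 atm
P = 26.173 − 1.1291 = 25.04 atm

P ≈ 25.04 atm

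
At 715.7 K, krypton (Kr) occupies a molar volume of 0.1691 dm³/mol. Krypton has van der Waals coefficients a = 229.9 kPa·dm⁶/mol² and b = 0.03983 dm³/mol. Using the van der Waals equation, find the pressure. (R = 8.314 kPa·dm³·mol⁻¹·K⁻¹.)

P = RT/(V_m − b) − a/V_m²
RT/(V_m − b) = (8.314)(715.7)/(0.1691 − 0.03983) = 5950.3/0.12927 = 46030 kPa
a/V_m² = 229.9/(0.1691)² = 8039.9 kPa
P = 46030 − 8039.9 = 37990 kPa

P ≈ 37990 kPa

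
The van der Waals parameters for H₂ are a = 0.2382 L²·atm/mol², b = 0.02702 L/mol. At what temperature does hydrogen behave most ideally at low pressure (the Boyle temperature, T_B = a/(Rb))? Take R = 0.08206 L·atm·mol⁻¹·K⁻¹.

T_B ≈ 107.4 K

For a van der Waals gas the second virial coefficient B₂ = b − a/(RT) vanishes at T_B = a/(Rb).
T_B = 0.2382/(0.08206×0.02702) = 0.2382/0.0022173 = 107.4 K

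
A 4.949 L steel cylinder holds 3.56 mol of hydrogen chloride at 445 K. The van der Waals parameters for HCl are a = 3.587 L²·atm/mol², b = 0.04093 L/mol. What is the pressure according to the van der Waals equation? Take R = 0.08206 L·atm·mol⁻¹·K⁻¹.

P = nRT/(V − nb) − a n²/V²
nRT/(V − nb) = (3.56)(0.08206)(445)/(4.949 − 3.56×0.04093) = 130.00/4.8033 = 27.065 atm
a n²/V² = (3.587)(3.56)²/(4.949)² = 1.8561 atm
P = 27.065 − 1.8561 = 25.21 atm

P ≈ 25.21 atm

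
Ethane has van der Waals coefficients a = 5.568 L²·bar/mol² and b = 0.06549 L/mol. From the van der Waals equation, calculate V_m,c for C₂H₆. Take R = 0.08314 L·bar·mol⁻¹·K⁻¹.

V_m,c ≈ 0.1965 L/mol

For a van der Waals gas, V_m,c = 3b.
V_m,c = 3×0.06549 = 0.1965 L/mol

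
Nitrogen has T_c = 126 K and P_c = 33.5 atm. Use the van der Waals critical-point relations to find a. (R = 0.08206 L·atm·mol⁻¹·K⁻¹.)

a ≈ 1.346 L²·atm/mol²

From T_c = 8a/(27Rb) and P_c = a/(27b²): a = 27 R² T_c²/(64 P_c).
a = 27×(0.08206)²×(126)²/(64×33.5) = 2886.5/2144.0 = 1.346 L²·atm/mol²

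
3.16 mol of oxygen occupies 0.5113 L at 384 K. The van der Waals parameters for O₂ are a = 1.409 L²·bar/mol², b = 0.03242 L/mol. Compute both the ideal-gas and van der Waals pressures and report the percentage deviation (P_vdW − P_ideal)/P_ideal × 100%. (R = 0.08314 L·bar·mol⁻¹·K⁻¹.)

-2.22 %

Ideal: P_ideal = nRT/V = (3.16)(0.08314)(384)/0.5113 = 197.312 bar
vdW: P = nRT/(V − nb) − a n²/V² = 100.885/0.408853 − 14.0697/0.261428 = 246.751 − 53.8186 = 192.932 bar
% deviation = (192.932 − 197.312)/197.312 × 100% = -2.22%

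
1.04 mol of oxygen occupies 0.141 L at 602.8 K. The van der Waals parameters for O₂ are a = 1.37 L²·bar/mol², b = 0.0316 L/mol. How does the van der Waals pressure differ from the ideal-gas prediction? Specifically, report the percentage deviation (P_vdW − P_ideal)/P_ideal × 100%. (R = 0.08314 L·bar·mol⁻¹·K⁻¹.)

10.23 %

Ideal: P_ideal = nRT/V = (1.04)(0.08314)(602.8)/0.141 = 369.656 bar
vdW: P = nRT/(V − nb) − a n²/V² = 52.1215/0.108136 − 1.48179/0.0198810 = 482.000 − 74.5330 = 407.467 bar
% deviation = (407.467 − 369.656)/369.656 × 100% = 10.23%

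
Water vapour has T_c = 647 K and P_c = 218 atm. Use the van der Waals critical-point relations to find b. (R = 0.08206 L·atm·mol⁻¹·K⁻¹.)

b ≈ 0.03044 L/mol

From T_c = 8a/(27Rb) and P_c = a/(27b²): b = R T_c/(8 P_c).
b = (0.08206)(647)/(8×218) = 53.093/1744.0 = 0.03044 L/mol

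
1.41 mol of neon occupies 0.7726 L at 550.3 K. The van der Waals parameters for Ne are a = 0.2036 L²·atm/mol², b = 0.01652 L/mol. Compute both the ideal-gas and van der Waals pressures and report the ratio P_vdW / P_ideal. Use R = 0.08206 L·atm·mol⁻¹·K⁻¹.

Ideal: P_ideal = nRT/V = (1.41)(0.08206)(550.3)/0.7726 = 82.4129 atm
vdW: P = nRT/(V − nb) − a n²/V² = 63.6722/0.749307 − 0.404777/0.596911 = 84.9748 − 0.678120 = 84.2967 atm
Ratio = 84.2967/82.4129 = 1.023

P_vdW / P_ideal ≈ 1.023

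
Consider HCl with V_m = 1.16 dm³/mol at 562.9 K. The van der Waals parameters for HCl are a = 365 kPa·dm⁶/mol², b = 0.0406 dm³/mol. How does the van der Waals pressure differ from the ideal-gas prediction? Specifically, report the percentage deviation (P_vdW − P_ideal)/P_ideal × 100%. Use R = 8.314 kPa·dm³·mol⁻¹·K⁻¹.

-3.10 %

Ideal: P_ideal = RT/V_m = (8.314)(562.9)/1.16 = 4034.44 kPa
vdW: P = RT/(V_m − b) − a/V_m² = 4679.95/1.11940 − 365/1.34560 = 4180.77 − 271.254 = 3909.52 kPa
% deviation = (3909.52 − 4034.44)/4034.44 × 100% = -3.10%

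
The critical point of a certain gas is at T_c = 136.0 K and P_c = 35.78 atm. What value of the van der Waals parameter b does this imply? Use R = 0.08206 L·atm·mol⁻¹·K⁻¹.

b ≈ 0.03899 L/mol

From T_c = 8a/(27Rb) and P_c = a/(27b²): b = R T_c/(8 P_c).
b = (0.08206)(136.0)/(8×35.78) = 11.160/286.24 = 0.03899 L/mol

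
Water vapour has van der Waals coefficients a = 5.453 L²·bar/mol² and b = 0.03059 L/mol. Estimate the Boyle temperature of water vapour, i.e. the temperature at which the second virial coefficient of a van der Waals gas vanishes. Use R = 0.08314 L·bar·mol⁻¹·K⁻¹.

T_B ≈ 2144 K

For a van der Waals gas the second virial coefficient B₂ = b − a/(RT) vanishes at T_B = a/(Rb).
T_B = 5.453/(0.08314×0.03059) = 5.453/0.0025433 = 2144 K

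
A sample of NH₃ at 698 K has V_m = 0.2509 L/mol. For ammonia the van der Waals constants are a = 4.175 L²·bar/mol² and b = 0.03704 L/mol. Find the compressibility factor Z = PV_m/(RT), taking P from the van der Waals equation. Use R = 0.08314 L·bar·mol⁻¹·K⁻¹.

P = RT/(V_m − b) − a/V_m² = (0.08314)(698)/(0.2509 − 0.03704) − 4.175/(0.2509)²
  = 58.032/0.21386 − 66.322 = 271.36 − 66.322 = 205.04 bar
Z = PV_m/(RT) = (205.04)(0.2509)/((0.08314)(698)) = 51.445/58.032 = 0.8865

Z ≈ 0.8865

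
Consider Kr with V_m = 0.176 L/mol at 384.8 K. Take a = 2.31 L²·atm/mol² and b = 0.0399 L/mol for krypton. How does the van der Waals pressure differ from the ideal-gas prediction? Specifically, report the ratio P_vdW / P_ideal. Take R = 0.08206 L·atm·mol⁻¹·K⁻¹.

Ideal: P_ideal = RT/V_m = (0.08206)(384.8)/0.176 = 179.413 atm
vdW: P = RT/(V_m − b) − a/V_m² = 31.5767/0.136100 − 2.31/0.0309760 = 232.011 − 74.5739 = 157.437 atm
Ratio = 157.437/179.413 = 0.8775

P_vdW / P_ideal ≈ 0.8775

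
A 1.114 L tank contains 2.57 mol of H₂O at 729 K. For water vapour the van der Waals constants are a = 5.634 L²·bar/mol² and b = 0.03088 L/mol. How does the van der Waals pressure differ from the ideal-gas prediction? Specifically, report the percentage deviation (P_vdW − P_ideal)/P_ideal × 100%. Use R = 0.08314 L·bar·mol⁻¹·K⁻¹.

-13.77 %

Ideal: P_ideal = nRT/V = (2.57)(0.08314)(729)/1.114 = 139.825 bar
vdW: P = nRT/(V − nb) − a n²/V² = 155.765/1.03464 − 37.2120/1.24100 = 150.550 − 29.9855 = 120.565 bar
% deviation = (120.565 − 139.825)/139.825 × 100% = -13.77%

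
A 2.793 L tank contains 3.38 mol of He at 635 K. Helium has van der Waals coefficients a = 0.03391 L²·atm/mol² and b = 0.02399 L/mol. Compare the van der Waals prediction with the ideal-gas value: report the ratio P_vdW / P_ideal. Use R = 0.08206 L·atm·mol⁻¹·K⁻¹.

P_vdW / P_ideal ≈ 1.029

Ideal: P_ideal = nRT/V = (3.38)(0.08206)(635)/2.793 = 63.0596 atm
vdW: P = nRT/(V − nb) − a n²/V² = 176.125/2.71191 − 0.387401/7.80085 = 64.9450 − 0.0496614 = 64.8953 atm
Ratio = 64.8953/63.0596 = 1.029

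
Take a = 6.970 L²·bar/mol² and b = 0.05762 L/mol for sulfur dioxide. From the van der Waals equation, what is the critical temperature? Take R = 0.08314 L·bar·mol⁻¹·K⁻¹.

T_c ≈ 431.1 K

For a van der Waals gas, T_c = 8a/(27Rb).
T_c = 8×6.970/(27×0.08314×0.05762) = 55.760/0.12934 = 431.1 K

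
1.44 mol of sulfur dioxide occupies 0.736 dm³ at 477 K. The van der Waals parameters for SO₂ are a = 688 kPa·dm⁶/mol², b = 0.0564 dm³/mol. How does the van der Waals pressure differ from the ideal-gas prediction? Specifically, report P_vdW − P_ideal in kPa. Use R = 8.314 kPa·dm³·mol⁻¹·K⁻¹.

Ideal: P_ideal = nRT/V = (1.44)(8.314)(477)/0.736 = 7759.13 kPa
vdW: P = nRT/(V − nb) − a n²/V² = 5710.72/0.654784 − 1426.64/0.541696 = 8721.53 − 2633.65 = 6087.88 kPa
ΔP = 6087.88 − 7759.13 = -1671 kPa

ΔP ≈ -1671 kPa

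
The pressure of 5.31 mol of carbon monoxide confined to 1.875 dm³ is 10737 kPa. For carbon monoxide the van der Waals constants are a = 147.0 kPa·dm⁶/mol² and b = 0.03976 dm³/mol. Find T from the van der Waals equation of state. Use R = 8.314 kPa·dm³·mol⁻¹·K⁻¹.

T ≈ 449.1 K

T = (P + a n²/V²)(V − nb)/(nR)
P + a n²/V² = 10737 + (147.0)(5.31)²/(1.875)² = 11916 kPa
V − nb = 1.875 − (5.31)(0.03976) = 1.6639 dm³
T = (11916)(1.6639)/((5.31)(8.314)) = 449.1 K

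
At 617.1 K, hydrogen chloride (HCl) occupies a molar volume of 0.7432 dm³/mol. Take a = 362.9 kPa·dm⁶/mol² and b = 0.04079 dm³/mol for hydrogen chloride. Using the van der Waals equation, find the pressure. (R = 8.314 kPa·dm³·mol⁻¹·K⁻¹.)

P ≈ 6647 kPa

P = RT/(V_m − b) − a/V_m²
RT/(V_m − b) = (8.314)(617.1)/(0.7432 − 0.04079) = 5130.6/0.70241 = 7304.3 kPa
a/V_m² = 362.9/(0.7432)² = 657.02 kPa
P = 7304.3 − 657.02 = 6647 kPa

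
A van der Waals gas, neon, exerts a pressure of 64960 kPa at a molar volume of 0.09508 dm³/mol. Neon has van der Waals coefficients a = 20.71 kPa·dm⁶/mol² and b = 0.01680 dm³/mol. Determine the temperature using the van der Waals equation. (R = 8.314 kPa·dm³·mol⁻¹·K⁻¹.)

T ≈ 633.2 K

T = (P + a/V_m²)(V_m − b)/R
P + a/V_m² = 64960 + 20.71/(0.09508)² = 67251 kPa
V_m − b = 0.09508 − 0.01680 = 0.078280 dm³/mol
T = (67251)(0.078280)/8.314 = 633.2 K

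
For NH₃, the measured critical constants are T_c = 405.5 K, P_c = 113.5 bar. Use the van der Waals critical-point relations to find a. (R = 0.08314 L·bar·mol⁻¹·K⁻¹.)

From T_c = 8a/(27Rb) and P_c = a/(27b²): a = 27 R² T_c²/(64 P_c).
a = 27×(0.08314)²×(405.5)²/(64×113.5) = 30688/7264.0 = 4.225 L²·bar/mol²

a ≈ 4.225 L²·bar/mol²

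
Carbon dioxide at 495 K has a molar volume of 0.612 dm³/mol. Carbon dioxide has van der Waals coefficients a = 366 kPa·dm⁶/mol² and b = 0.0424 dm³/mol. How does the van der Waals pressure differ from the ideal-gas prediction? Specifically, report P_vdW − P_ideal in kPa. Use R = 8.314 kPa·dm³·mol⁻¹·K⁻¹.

ΔP ≈ -476.6 kPa

Ideal: P_ideal = RT/V_m = (8.314)(495)/0.612 = 6724.56 kPa
vdW: P = RT/(V_m − b) − a/V_m² = 4115.43/0.569600 − 366/0.374544 = 7225.12 − 977.188 = 6247.93 kPa
ΔP = 6247.93 − 6724.56 = -476.6 kPa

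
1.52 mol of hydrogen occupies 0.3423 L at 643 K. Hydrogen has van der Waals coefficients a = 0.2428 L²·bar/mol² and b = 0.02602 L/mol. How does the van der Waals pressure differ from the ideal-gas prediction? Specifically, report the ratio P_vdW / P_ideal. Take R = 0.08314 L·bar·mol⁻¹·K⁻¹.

P_vdW / P_ideal ≈ 1.110

Ideal: P_ideal = nRT/V = (1.52)(0.08314)(643)/0.3423 = 237.387 bar
vdW: P = nRT/(V − nb) − a n²/V² = 81.2577/0.302750 − 0.560965/0.117169 = 268.399 − 4.78766 = 263.611 bar
Ratio = 263.611/237.387 = 1.110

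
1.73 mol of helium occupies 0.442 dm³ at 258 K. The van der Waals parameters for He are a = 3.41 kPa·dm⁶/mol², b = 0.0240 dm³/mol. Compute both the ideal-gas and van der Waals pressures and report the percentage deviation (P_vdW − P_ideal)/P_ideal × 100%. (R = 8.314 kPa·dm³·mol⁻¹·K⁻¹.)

9.75 %

Ideal: P_ideal = nRT/V = (1.73)(8.314)(258)/0.442 = 8395.64 kPa
vdW: P = nRT/(V − nb) − a n²/V² = 3710.87/0.400480 − 10.2058/0.195364 = 9266.06 − 52.2399 = 9213.82 kPa
% deviation = (9213.82 − 8395.64)/8395.64 × 100% = 9.75%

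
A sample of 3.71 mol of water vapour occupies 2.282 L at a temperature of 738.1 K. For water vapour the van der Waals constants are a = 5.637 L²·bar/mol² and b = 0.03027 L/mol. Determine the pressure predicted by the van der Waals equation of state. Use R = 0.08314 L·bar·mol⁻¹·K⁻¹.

P = nRT/(V − nb) − a n²/V²
nRT/(V − nb) = (3.71)(0.08314)(738.1)/(2.282 − 3.71×0.03027) = 227.67/2.1697 = 104.93 bar
a n²/V² = (5.637)(3.71)²/(2.282)² = 14.899 bar
P = 104.93 − 14.899 = 90.03 bar

P ≈ 90.03 bar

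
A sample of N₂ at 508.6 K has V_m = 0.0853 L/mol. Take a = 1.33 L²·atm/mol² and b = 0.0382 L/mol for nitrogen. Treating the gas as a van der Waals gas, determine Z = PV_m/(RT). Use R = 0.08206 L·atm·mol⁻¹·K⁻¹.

Z ≈ 1.437

P = RT/(V_m − b) − a/V_m² = (0.08206)(508.6)/(0.0853 − 0.0382) − 1.33/(0.0853)²
  = 41.736/0.047100 − 182.79 = 886.11 − 182.79 = 703.32 atm
Z = PV_m/(RT) = (703.32)(0.0853)/((0.08206)(508.6)) = 59.993/41.736 = 1.437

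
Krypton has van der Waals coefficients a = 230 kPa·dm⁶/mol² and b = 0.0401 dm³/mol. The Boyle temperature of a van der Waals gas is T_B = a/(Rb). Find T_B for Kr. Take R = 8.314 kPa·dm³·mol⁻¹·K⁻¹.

T_B ≈ 689.9 K

For a van der Waals gas the second virial coefficient B₂ = b − a/(RT) vanishes at T_B = a/(Rb).
T_B = 230/(8.314×0.0401) = 230/0.33339 = 689.9 K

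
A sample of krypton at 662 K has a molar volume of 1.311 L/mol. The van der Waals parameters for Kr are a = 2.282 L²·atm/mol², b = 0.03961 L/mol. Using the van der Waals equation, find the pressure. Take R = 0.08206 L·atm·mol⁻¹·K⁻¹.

P = RT/(V_m − b) − a/V_m²
RT/(V_m − b) = (0.08206)(662)/(1.311 − 0.03961) = 54.324/1.2714 = 42.728 atm
a/V_m² = 2.282/(1.311)² = 1.3277 atm
P = 42.728 − 1.3277 = 41.40 atm

P ≈ 41.40 atm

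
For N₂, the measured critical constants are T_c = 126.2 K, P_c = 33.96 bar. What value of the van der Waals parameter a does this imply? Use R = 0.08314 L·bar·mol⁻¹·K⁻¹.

a ≈ 1.368 L²·bar/mol²

From T_c = 8a/(27Rb) and P_c = a/(27b²): a = 27 R² T_c²/(64 P_c).
a = 27×(0.08314)²×(126.2)²/(64×33.96) = 2972.4/2173.4 = 1.368 L²·bar/mol²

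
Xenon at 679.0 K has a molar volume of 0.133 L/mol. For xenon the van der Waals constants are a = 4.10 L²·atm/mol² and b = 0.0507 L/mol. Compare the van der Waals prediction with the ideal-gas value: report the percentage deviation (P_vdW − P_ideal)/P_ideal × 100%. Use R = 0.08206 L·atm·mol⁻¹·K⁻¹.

Ideal: P_ideal = RT/V_m = (0.08206)(679.0)/0.133 = 418.938 atm
vdW: P = RT/(V_m − b) − a/V_m² = 55.7187/0.0823000 − 4.10/0.0176890 = 677.019 − 231.782 = 445.237 atm
% deviation = (445.237 − 418.938)/418.938 × 100% = 6.28%

6.28 %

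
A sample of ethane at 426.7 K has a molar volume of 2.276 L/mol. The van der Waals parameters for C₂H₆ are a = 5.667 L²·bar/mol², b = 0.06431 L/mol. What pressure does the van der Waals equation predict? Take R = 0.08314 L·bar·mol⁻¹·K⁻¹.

P ≈ 14.95 bar

P = RT/(V_m − b) − a/V_m²
RT/(V_m − b) = (0.08314)(426.7)/(2.276 − 0.06431) = 35.476/2.2117 = 16.040 bar
a/V_m² = 5.667/(2.276)² = 1.0940 bar
P = 16.040 − 1.0940 = 14.95 bar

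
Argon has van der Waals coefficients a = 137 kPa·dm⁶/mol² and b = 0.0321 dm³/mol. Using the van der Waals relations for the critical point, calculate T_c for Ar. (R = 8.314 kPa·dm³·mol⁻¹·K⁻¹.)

For a van der Waals gas, T_c = 8a/(27Rb).
T_c = 8×137/(27×8.314×0.0321) = 1096.0/7.2057 = 152.1 K

T_c ≈ 152.1 K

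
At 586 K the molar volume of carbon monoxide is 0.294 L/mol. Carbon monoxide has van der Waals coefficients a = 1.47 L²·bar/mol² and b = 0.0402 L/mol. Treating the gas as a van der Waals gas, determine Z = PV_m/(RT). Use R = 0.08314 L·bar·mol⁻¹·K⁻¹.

P = RT/(V_m − b) − a/V_m² = (0.08314)(586)/(0.294 − 0.0402) − 1.47/(0.294)²
  = 48.720/0.25380 − 17.007 = 191.96 − 17.007 = 174.95 bar
Z = PV_m/(RT) = (174.95)(0.294)/((0.08314)(586)) = 51.435/48.720 = 1.056

Z ≈ 1.056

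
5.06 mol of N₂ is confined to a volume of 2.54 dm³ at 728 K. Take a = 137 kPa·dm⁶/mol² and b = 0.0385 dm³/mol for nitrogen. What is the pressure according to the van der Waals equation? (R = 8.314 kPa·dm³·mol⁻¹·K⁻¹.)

P = nRT/(V − nb) − a n²/V²
nRT/(V − nb) = (5.06)(8.314)(728)/(2.54 − 5.06×0.0385) = 30626/2.3452 = 13059 kPa
a n²/V² = (137)(5.06)²/(2.54)² = 543.69 kPa
P = 13059 − 543.69 = 12515 kPa

P ≈ 12515 kPa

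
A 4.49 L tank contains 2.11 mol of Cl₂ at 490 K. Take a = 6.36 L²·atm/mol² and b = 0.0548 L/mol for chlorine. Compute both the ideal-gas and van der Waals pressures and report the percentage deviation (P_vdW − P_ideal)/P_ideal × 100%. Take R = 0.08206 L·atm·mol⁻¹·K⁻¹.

-4.79 %

Ideal: P_ideal = nRT/V = (2.11)(0.08206)(490)/4.49 = 18.8957 atm
vdW: P = nRT/(V − nb) − a n²/V² = 84.8418/4.37437 − 28.3154/20.1601 = 19.3952 − 1.40453 = 17.9907 atm
% deviation = (17.9907 − 18.8957)/18.8957 × 100% = -4.79%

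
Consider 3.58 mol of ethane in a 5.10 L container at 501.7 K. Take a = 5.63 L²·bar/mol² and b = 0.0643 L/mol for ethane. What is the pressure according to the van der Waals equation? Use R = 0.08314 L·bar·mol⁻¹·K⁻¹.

P = nRT/(V − nb) − a n²/V²
nRT/(V − nb) = (3.58)(0.08314)(501.7)/(5.10 − 3.58×0.0643) = 149.33/4.8698 = 30.665 bar
a n²/V² = (5.63)(3.58)²/(5.10)² = 2.7742 bar
P = 30.665 − 2.7742 = 27.89 bar

P ≈ 27.89 bar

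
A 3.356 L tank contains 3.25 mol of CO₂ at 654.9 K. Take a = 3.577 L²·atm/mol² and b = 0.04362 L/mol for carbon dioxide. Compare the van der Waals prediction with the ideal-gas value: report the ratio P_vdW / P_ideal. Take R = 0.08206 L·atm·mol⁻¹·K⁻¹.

Ideal: P_ideal = nRT/V = (3.25)(0.08206)(654.9)/3.356 = 52.0437 atm
vdW: P = nRT/(V − nb) − a n²/V² = 174.659/3.21424 − 37.7821/11.2627 = 54.3391 − 3.35462 = 50.9845 atm
Ratio = 50.9845/52.0437 = 0.9796

P_vdW / P_ideal ≈ 0.9796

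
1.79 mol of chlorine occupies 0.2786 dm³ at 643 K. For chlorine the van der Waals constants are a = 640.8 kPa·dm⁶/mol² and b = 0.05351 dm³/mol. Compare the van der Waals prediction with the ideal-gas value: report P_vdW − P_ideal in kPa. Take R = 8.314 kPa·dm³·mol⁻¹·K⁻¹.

Ideal: P_ideal = nRT/V = (1.79)(8.314)(643)/0.2786 = 34347.3 kPa
vdW: P = nRT/(V − nb) − a n²/V² = 9569.16/0.182817 − 2053.19/0.0776180 = 52342.8 − 26452.5 = 25890.3 kPa
ΔP = 25890.3 − 34347.3 = -8457 kPa

ΔP ≈ -8457 kPa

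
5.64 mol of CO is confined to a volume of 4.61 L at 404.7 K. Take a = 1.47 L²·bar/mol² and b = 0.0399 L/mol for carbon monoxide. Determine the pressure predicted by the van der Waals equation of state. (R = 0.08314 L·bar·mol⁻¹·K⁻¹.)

P = nRT/(V − nb) − a n²/V²
nRT/(V − nb) = (5.64)(0.08314)(404.7)/(4.61 − 5.64×0.0399) = 189.77/4.3850 = 43.277 bar
a n²/V² = (1.47)(5.64)²/(4.61)² = 2.2003 bar
P = 43.277 − 2.2003 = 41.08 bar

P ≈ 41.08 bar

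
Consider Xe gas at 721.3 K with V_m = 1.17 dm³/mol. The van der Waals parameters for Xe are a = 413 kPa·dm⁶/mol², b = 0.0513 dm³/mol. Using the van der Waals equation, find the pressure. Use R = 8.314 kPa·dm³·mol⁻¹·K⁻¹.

P ≈ 5059 kPa

P = RT/(V_m − b) − a/V_m²
RT/(V_m − b) = (8.314)(721.3)/(1.17 − 0.0513) = 5996.9/1.1187 = 5360.6 kPa
a/V_m² = 413/(1.17)² = 301.70 kPa
P = 5360.6 − 301.70 = 5059 kPa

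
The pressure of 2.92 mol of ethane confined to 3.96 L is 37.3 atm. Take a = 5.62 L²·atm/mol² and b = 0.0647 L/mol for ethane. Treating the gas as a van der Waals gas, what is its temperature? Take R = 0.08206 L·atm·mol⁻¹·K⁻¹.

T = (P + a n²/V²)(V − nb)/(nR)
P + a n²/V² = 37.3 + (5.62)(2.92)²/(3.96)² = 40.356 atm
V − nb = 3.96 − (2.92)(0.0647) = 3.7711 L
T = (40.356)(3.7711)/((2.92)(0.08206)) = 635.1 K

T ≈ 635.1 K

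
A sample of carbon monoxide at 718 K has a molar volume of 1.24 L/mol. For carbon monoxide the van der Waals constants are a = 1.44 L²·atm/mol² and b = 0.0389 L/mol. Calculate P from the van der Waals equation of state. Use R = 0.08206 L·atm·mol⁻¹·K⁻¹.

P ≈ 48.12 atm

P = RT/(V_m − b) − a/V_m²
RT/(V_m − b) = (0.08206)(718)/(1.24 − 0.0389) = 58.919/1.2011 = 49.054 atm
a/V_m² = 1.44/(1.24)² = 0.93652 atm
P = 49.054 − 0.93652 = 48.12 atm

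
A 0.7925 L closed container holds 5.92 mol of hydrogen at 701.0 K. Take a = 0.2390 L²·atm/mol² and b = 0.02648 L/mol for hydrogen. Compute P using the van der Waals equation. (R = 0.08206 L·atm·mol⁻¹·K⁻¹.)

P = nRT/(V − nb) − a n²/V²
nRT/(V − nb) = (5.92)(0.08206)(701.0)/(0.7925 − 5.92×0.02648) = 340.54/0.63574 = 535.66 atm
a n²/V² = (0.2390)(5.92)²/(0.7925)² = 13.337 atm
P = 535.66 − 13.337 = 522.3 atm

P ≈ 522.3 atm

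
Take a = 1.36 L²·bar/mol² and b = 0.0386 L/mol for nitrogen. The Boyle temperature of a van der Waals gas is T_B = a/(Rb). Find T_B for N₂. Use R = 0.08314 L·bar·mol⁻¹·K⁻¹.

For a van der Waals gas the second virial coefficient B₂ = b − a/(RT) vanishes at T_B = a/(Rb).
T_B = 1.36/(0.08314×0.0386) = 1.36/0.0032092 = 423.8 K

T_B ≈ 423.8 K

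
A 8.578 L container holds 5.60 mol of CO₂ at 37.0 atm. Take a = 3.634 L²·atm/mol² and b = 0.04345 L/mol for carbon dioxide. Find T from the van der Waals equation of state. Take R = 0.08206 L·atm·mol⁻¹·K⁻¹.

T ≈ 699.2 K

T = (P + a n²/V²)(V − nb)/(nR)
P + a n²/V² = 37.0 + (3.634)(5.60)²/(8.578)² = 38.549 atm
V − nb = 8.578 − (5.60)(0.04345) = 8.3347 L
T = (38.549)(8.3347)/((5.60)(0.08206)) = 699.2 K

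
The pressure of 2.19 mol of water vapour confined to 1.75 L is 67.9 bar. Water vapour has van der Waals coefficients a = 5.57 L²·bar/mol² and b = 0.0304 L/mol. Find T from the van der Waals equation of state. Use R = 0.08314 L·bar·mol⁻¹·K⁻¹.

T = (P + a n²/V²)(V − nb)/(nR)
P + a n²/V² = 67.9 + (5.57)(2.19)²/(1.75)² = 76.623 bar
V − nb = 1.75 − (2.19)(0.0304) = 1.6834 L
T = (76.623)(1.6834)/((2.19)(0.08314)) = 708.4 K

T ≈ 708.4 K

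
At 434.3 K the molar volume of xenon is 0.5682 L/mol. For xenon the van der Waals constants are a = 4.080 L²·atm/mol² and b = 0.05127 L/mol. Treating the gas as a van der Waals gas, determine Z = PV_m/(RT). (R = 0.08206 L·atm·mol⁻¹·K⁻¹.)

Z ≈ 0.8977

P = RT/(V_m − b) − a/V_m² = (0.08206)(434.3)/(0.5682 − 0.05127) − 4.080/(0.5682)²
  = 35.639/0.51693 − 12.637 = 68.944 − 12.637 = 56.307 atm
Z = PV_m/(RT) = (56.307)(0.5682)/((0.08206)(434.3)) = 31.994/35.639 = 0.8977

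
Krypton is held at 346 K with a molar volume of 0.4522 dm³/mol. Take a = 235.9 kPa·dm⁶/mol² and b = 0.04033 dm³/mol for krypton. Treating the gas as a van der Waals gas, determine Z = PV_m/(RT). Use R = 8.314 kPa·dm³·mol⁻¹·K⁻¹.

P = RT/(V_m − b) − a/V_m² = (8.314)(346)/(0.4522 − 0.04033) − 235.9/(0.4522)²
  = 2876.6/0.41187 − 1153.6 = 6984.2 − 1153.6 = 5830.6 kPa
Z = PV_m/(RT) = (5830.6)(0.4522)/((8.314)(346)) = 2636.6/2876.6 = 0.9166

Z ≈ 0.9166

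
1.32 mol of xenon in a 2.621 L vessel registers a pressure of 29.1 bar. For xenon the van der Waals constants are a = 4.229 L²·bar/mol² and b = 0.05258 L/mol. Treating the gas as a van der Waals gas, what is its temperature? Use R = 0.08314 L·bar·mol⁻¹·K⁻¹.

T = (P + a n²/V²)(V − nb)/(nR)
P + a n²/V² = 29.1 + (4.229)(1.32)²/(2.621)² = 30.173 bar
V − nb = 2.621 − (1.32)(0.05258) = 2.5516 L
T = (30.173)(2.5516)/((1.32)(0.08314)) = 701.5 K

T ≈ 701.5 K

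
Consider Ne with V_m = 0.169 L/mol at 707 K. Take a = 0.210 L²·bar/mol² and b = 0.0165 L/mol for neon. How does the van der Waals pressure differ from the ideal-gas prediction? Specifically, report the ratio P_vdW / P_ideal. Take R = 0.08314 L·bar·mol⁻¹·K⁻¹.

P_vdW / P_ideal ≈ 1.087

Ideal: P_ideal = RT/V_m = (0.08314)(707)/0.169 = 347.811 bar
vdW: P = RT/(V_m − b) − a/V_m² = 58.7800/0.152500 − 0.210/0.0285610 = 385.443 − 7.35268 = 378.090 bar
Ratio = 378.090/347.811 = 1.087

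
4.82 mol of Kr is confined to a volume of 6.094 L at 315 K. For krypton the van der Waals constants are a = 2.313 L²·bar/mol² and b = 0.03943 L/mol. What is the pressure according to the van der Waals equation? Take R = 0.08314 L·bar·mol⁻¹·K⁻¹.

P = nRT/(V − nb) − a n²/V²
nRT/(V − nb) = (4.82)(0.08314)(315)/(6.094 − 4.82×0.03943) = 126.23/5.9039 = 21.381 bar
a n²/V² = (2.313)(4.82)²/(6.094)² = 1.4470 bar
P = 21.381 − 1.4470 = 19.93 bar

P ≈ 19.93 bar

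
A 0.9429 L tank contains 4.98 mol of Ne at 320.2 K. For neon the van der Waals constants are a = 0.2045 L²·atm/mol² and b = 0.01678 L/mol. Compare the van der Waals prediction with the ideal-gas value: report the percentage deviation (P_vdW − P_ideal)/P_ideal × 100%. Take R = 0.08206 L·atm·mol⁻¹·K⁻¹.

5.61 %

Ideal: P_ideal = nRT/V = (4.98)(0.08206)(320.2)/0.9429 = 138.777 atm
vdW: P = nRT/(V − nb) − a n²/V² = 130.853/0.859336 − 5.07168/0.889060 = 152.272 − 5.70454 = 146.567 atm
% deviation = (146.567 − 138.777)/138.777 × 100% = 5.61%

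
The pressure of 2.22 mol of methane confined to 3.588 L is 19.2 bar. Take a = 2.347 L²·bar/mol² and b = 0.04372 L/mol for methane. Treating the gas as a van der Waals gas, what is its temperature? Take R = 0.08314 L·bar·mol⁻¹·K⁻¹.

T ≈ 380.1 K

T = (P + a n²/V²)(V − nb)/(nR)
P + a n²/V² = 19.2 + (2.347)(2.22)²/(3.588)² = 20.098 bar
V − nb = 3.588 − (2.22)(0.04372) = 3.4909 L
T = (20.098)(3.4909)/((2.22)(0.08314)) = 380.1 K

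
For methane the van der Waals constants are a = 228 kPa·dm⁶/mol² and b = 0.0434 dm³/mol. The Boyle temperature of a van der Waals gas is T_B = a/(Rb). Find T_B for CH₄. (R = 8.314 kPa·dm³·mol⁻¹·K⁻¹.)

T_B ≈ 631.9 K

For a van der Waals gas the second virial coefficient B₂ = b − a/(RT) vanishes at T_B = a/(Rb).
T_B = 228/(8.314×0.0434) = 228/0.36083 = 631.9 K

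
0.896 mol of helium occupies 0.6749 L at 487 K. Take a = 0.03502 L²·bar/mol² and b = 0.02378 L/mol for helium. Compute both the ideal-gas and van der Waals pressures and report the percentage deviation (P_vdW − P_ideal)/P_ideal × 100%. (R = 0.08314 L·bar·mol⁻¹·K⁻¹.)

Ideal: P_ideal = nRT/V = (0.896)(0.08314)(487)/0.6749 = 53.7536 bar
vdW: P = nRT/(V − nb) − a n²/V² = 36.2783/0.653593 − 0.0281146/0.455490 = 55.5059 − 0.0617239 = 55.4442 bar
% deviation = (55.4442 − 53.7536)/53.7536 × 100% = 3.15%

3.15 %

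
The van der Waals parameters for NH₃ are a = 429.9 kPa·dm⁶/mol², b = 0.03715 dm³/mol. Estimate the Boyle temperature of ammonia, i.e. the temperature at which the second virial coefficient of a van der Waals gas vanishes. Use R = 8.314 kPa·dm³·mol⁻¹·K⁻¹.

T_B ≈ 1392 K

For a van der Waals gas the second virial coefficient B₂ = b − a/(RT) vanishes at T_B = a/(Rb).
T_B = 429.9/(8.314×0.03715) = 429.9/0.30887 = 1392 K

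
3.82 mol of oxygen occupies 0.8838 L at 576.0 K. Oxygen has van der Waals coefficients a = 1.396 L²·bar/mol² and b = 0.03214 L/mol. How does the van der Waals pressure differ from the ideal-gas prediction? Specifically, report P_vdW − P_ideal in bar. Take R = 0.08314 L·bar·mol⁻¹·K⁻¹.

ΔP ≈ 7.31 bar

Ideal: P_ideal = nRT/V = (3.82)(0.08314)(576.0)/0.8838 = 206.986 bar
vdW: P = nRT/(V − nb) − a n²/V² = 182.935/0.761025 − 20.3710/0.781102 = 240.380 − 26.0798 = 214.300 bar
ΔP = 214.300 − 206.986 = 7.31 bar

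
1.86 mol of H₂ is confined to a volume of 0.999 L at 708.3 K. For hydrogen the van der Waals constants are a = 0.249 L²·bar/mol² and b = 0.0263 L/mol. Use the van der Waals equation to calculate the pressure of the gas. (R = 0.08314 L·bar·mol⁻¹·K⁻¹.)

P ≈ 114.4 bar

P = nRT/(V − nb) − a n²/V²
nRT/(V − nb) = (1.86)(0.08314)(708.3)/(0.999 − 1.86×0.0263) = 109.53/0.95008 = 115.29 bar
a n²/V² = (0.249)(1.86)²/(0.999)² = 0.86317 bar
P = 115.29 − 0.86317 = 114.4 bar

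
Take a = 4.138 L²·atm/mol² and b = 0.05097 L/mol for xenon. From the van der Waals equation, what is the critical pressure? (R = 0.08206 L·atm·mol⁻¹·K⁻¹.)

P_c ≈ 58.99 atm

For a van der Waals gas, P_c = a/(27b²).
P_c = 4.138/(27×(0.05097)²) = 4.138/0.070144 = 58.99 atm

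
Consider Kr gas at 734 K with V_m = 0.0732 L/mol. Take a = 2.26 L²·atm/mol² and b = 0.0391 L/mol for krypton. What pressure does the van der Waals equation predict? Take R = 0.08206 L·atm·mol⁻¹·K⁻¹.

P = RT/(V_m − b) − a/V_m²
RT/(V_m − b) = (0.08206)(734)/(0.0732 − 0.0391) = 60.232/0.034100 = 1766.3 atm
a/V_m² = 2.26/(0.0732)² = 421.78 atm
P = 1766.3 − 421.78 = 1345 atm

P ≈ 1345 atm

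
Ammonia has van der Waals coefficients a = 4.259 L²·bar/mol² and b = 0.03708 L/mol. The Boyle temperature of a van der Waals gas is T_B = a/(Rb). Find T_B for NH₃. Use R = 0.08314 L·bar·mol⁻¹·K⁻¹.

For a van der Waals gas the second virial coefficient B₂ = b − a/(RT) vanishes at T_B = a/(Rb).
T_B = 4.259/(0.08314×0.03708) = 4.259/0.0030828 = 1382 K

T_B ≈ 1382 K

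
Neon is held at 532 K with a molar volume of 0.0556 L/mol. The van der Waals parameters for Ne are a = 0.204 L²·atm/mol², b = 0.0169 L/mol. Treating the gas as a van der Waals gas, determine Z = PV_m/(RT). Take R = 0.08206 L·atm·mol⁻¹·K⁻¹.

Z ≈ 1.353

P = RT/(V_m − b) − a/V_m² = (0.08206)(532)/(0.0556 − 0.0169) − 0.204/(0.0556)²
  = 43.656/0.038700 − 65.990 = 1128.1 − 65.990 = 1062.1 atm
Z = PV_m/(RT) = (1062.1)(0.0556)/((0.08206)(532)) = 59.053/43.656 = 1.353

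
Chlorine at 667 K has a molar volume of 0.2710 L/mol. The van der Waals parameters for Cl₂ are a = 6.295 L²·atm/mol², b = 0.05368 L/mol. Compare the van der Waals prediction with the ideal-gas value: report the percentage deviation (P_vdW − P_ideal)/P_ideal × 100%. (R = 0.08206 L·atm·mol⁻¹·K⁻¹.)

-17.74 %

Ideal: P_ideal = RT/V_m = (0.08206)(667)/0.2710 = 201.971 atm
vdW: P = RT/(V_m − b) − a/V_m² = 54.7340/0.217320 − 6.295/0.0734410 = 251.859 − 85.7151 = 166.144 atm
% deviation = (166.144 − 201.971)/201.971 × 100% = -17.74%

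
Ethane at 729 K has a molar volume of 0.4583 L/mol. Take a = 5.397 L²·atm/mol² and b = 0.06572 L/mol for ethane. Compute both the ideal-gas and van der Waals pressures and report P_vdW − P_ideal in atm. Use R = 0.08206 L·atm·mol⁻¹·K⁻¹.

ΔP ≈ -3.84 atm

Ideal: P_ideal = RT/V_m = (0.08206)(729)/0.4583 = 130.530 atm
vdW: P = RT/(V_m − b) − a/V_m² = 59.8217/0.392580 − 5.397/0.210039 = 152.381 − 25.6952 = 126.686 atm
ΔP = 126.686 − 130.530 = -3.84 atm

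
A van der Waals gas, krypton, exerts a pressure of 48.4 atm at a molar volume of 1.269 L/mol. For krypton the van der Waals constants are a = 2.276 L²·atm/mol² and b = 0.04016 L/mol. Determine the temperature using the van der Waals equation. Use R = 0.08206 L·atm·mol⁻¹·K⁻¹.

T = (P + a/V_m²)(V_m − b)/R
P + a/V_m² = 48.4 + 2.276/(1.269)² = 49.813 atm
V_m − b = 1.269 − 0.04016 = 1.2288 L/mol
T = (49.813)(1.2288)/0.08206 = 745.9 K

T ≈ 745.9 K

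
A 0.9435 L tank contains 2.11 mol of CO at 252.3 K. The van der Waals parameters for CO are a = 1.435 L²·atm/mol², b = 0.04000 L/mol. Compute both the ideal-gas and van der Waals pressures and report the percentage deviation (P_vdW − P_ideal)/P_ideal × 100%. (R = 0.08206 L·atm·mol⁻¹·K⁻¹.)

-5.68 %

Ideal: P_ideal = nRT/V = (2.11)(0.08206)(252.3)/0.9435 = 46.3009 atm
vdW: P = nRT/(V − nb) − a n²/V² = 43.6849/0.859100 − 6.38876/0.890192 = 50.8496 − 7.17683 = 43.6728 atm
% deviation = (43.6728 − 46.3009)/46.3009 × 100% = -5.68%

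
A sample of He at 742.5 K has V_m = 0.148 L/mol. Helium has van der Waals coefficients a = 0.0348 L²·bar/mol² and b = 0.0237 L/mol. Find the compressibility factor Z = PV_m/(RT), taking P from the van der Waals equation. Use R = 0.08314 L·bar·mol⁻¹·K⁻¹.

Z ≈ 1.187

P = RT/(V_m − b) − a/V_m² = (0.08314)(742.5)/(0.148 − 0.0237) − 0.0348/(0.148)²
  = 61.731/0.12430 − 1.5888 = 496.63 − 1.5888 = 495.04 bar
Z = PV_m/(RT) = (495.04)(0.148)/((0.08314)(742.5)) = 73.266/61.731 = 1.187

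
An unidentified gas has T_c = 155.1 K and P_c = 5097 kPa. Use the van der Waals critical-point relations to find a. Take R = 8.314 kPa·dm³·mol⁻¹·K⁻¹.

a ≈ 137.6 kPa·dm⁶/mol²

From T_c = 8a/(27Rb) and P_c = a/(27b²): a = 27 R² T_c²/(64 P_c).
a = 27×(8.314)²×(155.1)²/(64×5097) = 44895974/326208 = 137.6 kPa·dm⁶/mol²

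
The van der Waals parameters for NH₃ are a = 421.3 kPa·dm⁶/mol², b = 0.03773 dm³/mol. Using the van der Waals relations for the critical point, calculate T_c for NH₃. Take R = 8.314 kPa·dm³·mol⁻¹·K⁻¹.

For a van der Waals gas, T_c = 8a/(27Rb).
T_c = 8×421.3/(27×8.314×0.03773) = 3370.4/8.4696 = 397.9 K

T_c ≈ 397.9 K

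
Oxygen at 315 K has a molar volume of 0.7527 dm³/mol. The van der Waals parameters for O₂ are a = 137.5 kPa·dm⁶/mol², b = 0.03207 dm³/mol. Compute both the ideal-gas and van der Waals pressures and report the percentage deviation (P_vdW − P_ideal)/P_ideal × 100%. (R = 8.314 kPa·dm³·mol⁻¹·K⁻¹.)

-2.52 %

Ideal: P_ideal = RT/V_m = (8.314)(315)/0.7527 = 3479.35 kPa
vdW: P = RT/(V_m − b) − a/V_m² = 2618.91/0.720630 − 137.5/0.566557 = 3634.20 − 242.694 = 3391.51 kPa
% deviation = (3391.51 − 3479.35)/3479.35 × 100% = -2.52%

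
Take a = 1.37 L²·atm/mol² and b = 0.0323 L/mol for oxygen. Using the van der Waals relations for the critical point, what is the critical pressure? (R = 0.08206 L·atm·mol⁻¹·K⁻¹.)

For a van der Waals gas, P_c = a/(27b²).
P_c = 1.37/(27×(0.0323)²) = 1.37/0.028169 = 48.64 atm

P_c ≈ 48.64 atm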